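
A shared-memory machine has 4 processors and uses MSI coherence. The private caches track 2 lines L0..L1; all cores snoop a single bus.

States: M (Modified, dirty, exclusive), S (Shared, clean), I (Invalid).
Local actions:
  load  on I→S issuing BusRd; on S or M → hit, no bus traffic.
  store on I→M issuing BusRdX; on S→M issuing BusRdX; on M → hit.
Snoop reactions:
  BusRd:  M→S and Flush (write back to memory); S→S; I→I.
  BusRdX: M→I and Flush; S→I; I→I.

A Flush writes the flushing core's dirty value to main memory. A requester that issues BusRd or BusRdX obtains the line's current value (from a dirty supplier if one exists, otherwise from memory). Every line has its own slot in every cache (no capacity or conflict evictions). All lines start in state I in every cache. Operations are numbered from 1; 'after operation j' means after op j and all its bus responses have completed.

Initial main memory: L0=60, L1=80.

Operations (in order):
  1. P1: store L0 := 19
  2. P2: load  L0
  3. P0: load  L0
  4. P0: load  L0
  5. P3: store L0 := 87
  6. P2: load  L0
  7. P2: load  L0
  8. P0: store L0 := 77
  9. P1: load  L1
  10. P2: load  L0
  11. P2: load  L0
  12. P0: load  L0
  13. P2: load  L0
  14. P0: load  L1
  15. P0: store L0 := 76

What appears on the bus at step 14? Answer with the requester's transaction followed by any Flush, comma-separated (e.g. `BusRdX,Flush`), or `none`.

bus = BusRd

  op1 P1: store L0 := 19 → I/M/I/I on L0; bus BusRdX; mem=60
  op2 P2: load  L0 → I/S/S/I on L0; bus BusRd Flush; mem=19
  op3 P0: load  L0 → S/S/S/I on L0; bus BusRd; mem=19
  op4 P0: load  L0 → S/S/S/I on L0; bus (none); mem=19
  op5 P3: store L0 := 87 → I/I/I/M on L0; bus BusRdX; mem=19
  op6 P2: load  L0 → I/I/S/S on L0; bus BusRd Flush; mem=87
  op7 P2: load  L0 → I/I/S/S on L0; bus (none); mem=87
  op8 P0: store L0 := 77 → M/I/I/I on L0; bus BusRdX; mem=87
  op9 P1: load  L1 → I/S/I/I on L1; bus BusRd; mem=80
  op10 P2: load  L0 → S/I/S/I on L0; bus BusRd Flush; mem=77
  op11 P2: load  L0 → S/I/S/I on L0; bus (none); mem=77
  op12 P0: load  L0 → S/I/S/I on L0; bus (none); mem=77
  op13 P2: load  L0 → S/I/S/I on L0; bus (none); mem=77
  op14 P0: load  L1 → S/S/I/I on L1; bus BusRd; mem=80
  op15 P0: store L0 := 76 → M/I/I/I on L0; bus BusRdX; mem=77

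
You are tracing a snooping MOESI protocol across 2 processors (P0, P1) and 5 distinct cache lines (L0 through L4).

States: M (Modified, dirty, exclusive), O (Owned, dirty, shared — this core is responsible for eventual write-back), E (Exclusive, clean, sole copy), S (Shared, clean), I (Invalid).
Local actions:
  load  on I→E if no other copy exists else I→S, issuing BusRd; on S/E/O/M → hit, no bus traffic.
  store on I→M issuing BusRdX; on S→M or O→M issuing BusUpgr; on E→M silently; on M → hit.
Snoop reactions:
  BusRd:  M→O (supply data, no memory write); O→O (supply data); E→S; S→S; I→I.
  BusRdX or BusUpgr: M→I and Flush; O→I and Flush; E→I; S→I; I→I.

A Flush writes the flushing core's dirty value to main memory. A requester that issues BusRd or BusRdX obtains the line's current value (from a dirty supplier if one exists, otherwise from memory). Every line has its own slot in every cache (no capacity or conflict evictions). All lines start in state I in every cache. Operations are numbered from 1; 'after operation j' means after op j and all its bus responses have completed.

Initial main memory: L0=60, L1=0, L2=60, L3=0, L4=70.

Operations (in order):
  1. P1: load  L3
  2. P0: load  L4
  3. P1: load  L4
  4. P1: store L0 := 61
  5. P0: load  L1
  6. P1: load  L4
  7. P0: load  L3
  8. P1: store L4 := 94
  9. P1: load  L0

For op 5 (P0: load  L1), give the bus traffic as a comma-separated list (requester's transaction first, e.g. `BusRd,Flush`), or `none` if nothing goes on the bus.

bus = BusRd

  op1 P1: load  L3 → I/E on L3; bus BusRd; mem=0
  op2 P0: load  L4 → E/I on L4; bus BusRd; mem=70
  op3 P1: load  L4 → S/S on L4; bus BusRd; mem=70
  op4 P1: store L0 := 61 → I/M on L0; bus BusRdX; mem=60
  op5 P0: load  L1 → E/I on L1; bus BusRd; mem=0
  op6 P1: load  L4 → S/S on L4; bus (none); mem=70
  op7 P0: load  L3 → S/S on L3; bus BusRd; mem=0
  op8 P1: store L4 := 94 → I/M on L4; bus BusUpgr; mem=70
  op9 P1: load  L0 → I/M on L0; bus (none); mem=60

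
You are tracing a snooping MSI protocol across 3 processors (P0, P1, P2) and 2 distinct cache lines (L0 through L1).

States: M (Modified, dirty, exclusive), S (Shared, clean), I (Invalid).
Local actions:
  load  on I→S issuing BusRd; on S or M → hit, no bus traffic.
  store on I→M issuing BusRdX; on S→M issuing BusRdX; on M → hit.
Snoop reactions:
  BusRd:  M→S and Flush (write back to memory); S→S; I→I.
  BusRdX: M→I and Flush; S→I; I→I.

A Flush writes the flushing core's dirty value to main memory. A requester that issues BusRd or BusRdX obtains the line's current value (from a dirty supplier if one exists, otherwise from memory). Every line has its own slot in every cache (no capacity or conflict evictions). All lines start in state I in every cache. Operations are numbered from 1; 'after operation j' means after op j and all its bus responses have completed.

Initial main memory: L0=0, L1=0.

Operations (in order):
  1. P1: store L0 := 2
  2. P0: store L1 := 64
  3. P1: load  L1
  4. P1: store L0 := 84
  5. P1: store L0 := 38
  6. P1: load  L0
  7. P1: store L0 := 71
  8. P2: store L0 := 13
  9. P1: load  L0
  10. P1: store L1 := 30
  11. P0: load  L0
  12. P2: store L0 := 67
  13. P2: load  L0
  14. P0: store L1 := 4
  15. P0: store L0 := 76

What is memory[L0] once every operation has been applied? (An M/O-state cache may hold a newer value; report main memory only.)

step 1: P1: store L0 := 2  ⟶  IMI  (L0)  txn=BusRdX  M[L0]=0
step 2: P0: store L1 := 64  ⟶  MII  (L1)  txn=BusRdX  M[L1]=0
step 3: P1: load  L1  ⟶  SSI  (L1)  txn=BusRd+Flush  M[L1]=64
step 4: P1: store L0 := 84  ⟶  IMI  (L0)  txn=∅  M[L0]=0
step 5: P1: store L0 := 38  ⟶  IMI  (L0)  txn=∅  M[L0]=0
step 6: P1: load  L0  ⟶  IMI  (L0)  txn=∅  M[L0]=0
step 7: P1: store L0 := 71  ⟶  IMI  (L0)  txn=∅  M[L0]=0
step 8: P2: store L0 := 13  ⟶  IIM  (L0)  txn=BusRdX+Flush  M[L0]=71
step 9: P1: load  L0  ⟶  ISS  (L0)  txn=BusRd+Flush  M[L0]=13
step 10: P1: store L1 := 30  ⟶  IMI  (L1)  txn=BusRdX  M[L1]=64
step 11: P0: load  L0  ⟶  SSS  (L0)  txn=BusRd  M[L0]=13
step 12: P2: store L0 := 67  ⟶  IIM  (L0)  txn=BusRdX  M[L0]=13
step 13: P2: load  L0  ⟶  IIM  (L0)  txn=∅  M[L0]=13
step 14: P0: store L1 := 4  ⟶  MII  (L1)  txn=BusRdX+Flush  M[L1]=30
step 15: P0: store L0 := 76  ⟶  MII  (L0)  txn=BusRdX+Flush  M[L0]=67

memory[L0] = 67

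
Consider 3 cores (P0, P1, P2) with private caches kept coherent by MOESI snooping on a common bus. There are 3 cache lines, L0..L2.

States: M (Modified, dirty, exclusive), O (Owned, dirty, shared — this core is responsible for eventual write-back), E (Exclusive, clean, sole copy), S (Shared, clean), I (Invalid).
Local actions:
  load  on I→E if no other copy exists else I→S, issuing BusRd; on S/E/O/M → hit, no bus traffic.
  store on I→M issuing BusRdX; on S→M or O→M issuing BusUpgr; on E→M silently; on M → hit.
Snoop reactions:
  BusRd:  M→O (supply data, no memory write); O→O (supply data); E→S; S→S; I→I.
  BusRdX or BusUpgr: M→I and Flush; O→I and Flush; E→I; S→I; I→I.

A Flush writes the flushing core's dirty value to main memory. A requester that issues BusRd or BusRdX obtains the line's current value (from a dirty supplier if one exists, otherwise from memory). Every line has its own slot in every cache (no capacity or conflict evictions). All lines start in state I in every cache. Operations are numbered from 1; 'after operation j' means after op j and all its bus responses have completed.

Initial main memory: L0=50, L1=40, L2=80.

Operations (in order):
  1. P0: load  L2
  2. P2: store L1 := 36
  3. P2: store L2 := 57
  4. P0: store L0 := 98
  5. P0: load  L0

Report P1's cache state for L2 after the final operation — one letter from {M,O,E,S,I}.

  op1 P0: load  L2 → E/I/I on L2; bus BusRd; mem=80
  op2 P2: store L1 := 36 → I/I/M on L1; bus BusRdX; mem=40
  op3 P2: store L2 := 57 → I/I/M on L2; bus BusRdX; mem=80
  op4 P0: store L0 := 98 → M/I/I on L0; bus BusRdX; mem=50
  op5 P0: load  L0 → M/I/I on L0; bus (none); mem=50

state = I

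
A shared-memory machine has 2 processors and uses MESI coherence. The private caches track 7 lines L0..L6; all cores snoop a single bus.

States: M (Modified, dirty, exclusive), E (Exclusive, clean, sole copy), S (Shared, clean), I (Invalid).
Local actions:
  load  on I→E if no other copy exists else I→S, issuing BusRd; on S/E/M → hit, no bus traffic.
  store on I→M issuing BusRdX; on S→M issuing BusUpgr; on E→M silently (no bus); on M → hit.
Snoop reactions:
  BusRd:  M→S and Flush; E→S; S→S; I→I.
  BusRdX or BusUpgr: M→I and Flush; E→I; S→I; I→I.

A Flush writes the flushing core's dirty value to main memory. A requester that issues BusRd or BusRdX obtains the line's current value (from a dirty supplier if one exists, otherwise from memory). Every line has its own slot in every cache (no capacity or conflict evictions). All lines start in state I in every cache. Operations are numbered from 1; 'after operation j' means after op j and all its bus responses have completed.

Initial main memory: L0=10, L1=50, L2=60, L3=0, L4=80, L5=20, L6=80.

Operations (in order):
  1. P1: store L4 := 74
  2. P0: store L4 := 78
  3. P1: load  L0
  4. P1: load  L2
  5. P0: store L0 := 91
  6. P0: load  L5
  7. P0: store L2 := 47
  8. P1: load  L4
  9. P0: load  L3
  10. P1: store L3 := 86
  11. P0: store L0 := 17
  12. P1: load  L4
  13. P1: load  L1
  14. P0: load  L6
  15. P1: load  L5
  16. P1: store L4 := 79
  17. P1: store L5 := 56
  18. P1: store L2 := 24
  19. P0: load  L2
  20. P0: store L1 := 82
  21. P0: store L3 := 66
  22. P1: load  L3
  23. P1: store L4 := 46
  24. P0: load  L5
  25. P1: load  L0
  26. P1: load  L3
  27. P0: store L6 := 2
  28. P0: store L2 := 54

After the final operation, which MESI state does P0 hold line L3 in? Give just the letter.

1. P1: store L4 := 74  bus=[BusRdX]  L4: P0=I P1=M  mem[L4]=80
2. P0: store L4 := 78  bus=[BusRdX,Flush]  L4: P0=M P1=I  mem[L4]=74
3. P1: load  L0  bus=[BusRd]  L0: P0=I P1=E  mem[L0]=10
4. P1: load  L2  bus=[BusRd]  L2: P0=I P1=E  mem[L2]=60
5. P0: store L0 := 91  bus=[BusRdX]  L0: P0=M P1=I  mem[L0]=10
6. P0: load  L5  bus=[BusRd]  L5: P0=E P1=I  mem[L5]=20
7. P0: store L2 := 47  bus=[BusRdX]  L2: P0=M P1=I  mem[L2]=60
8. P1: load  L4  bus=[BusRd,Flush]  L4: P0=S P1=S  mem[L4]=78
9. P0: load  L3  bus=[BusRd]  L3: P0=E P1=I  mem[L3]=0
10. P1: store L3 := 86  bus=[BusRdX]  L3: P0=I P1=M  mem[L3]=0
11. P0: store L0 := 17  bus=[-]  L0: P0=M P1=I  mem[L0]=10
12. P1: load  L4  bus=[-]  L4: P0=S P1=S  mem[L4]=78
13. P1: load  L1  bus=[BusRd]  L1: P0=I P1=E  mem[L1]=50
14. P0: load  L6  bus=[BusRd]  L6: P0=E P1=I  mem[L6]=80
15. P1: load  L5  bus=[BusRd]  L5: P0=S P1=S  mem[L5]=20
16. P1: store L4 := 79  bus=[BusUpgr]  L4: P0=I P1=M  mem[L4]=78
17. P1: store L5 := 56  bus=[BusUpgr]  L5: P0=I P1=M  mem[L5]=20
18. P1: store L2 := 24  bus=[BusRdX,Flush]  L2: P0=I P1=M  mem[L2]=47
19. P0: load  L2  bus=[BusRd,Flush]  L2: P0=S P1=S  mem[L2]=24
20. P0: store L1 := 82  bus=[BusRdX]  L1: P0=M P1=I  mem[L1]=50
21. P0: store L3 := 66  bus=[BusRdX,Flush]  L3: P0=M P1=I  mem[L3]=86
22. P1: load  L3  bus=[BusRd,Flush]  L3: P0=S P1=S  mem[L3]=66
23. P1: store L4 := 46  bus=[-]  L4: P0=I P1=M  mem[L4]=78
24. P0: load  L5  bus=[BusRd,Flush]  L5: P0=S P1=S  mem[L5]=56
25. P1: load  L0  bus=[BusRd,Flush]  L0: P0=S P1=S  mem[L0]=17
26. P1: load  L3  bus=[-]  L3: P0=S P1=S  mem[L3]=66
27. P0: store L6 := 2  bus=[-]  L6: P0=M P1=I  mem[L6]=80
28. P0: store L2 := 54  bus=[BusUpgr]  L2: P0=M P1=I  mem[L2]=24

state = S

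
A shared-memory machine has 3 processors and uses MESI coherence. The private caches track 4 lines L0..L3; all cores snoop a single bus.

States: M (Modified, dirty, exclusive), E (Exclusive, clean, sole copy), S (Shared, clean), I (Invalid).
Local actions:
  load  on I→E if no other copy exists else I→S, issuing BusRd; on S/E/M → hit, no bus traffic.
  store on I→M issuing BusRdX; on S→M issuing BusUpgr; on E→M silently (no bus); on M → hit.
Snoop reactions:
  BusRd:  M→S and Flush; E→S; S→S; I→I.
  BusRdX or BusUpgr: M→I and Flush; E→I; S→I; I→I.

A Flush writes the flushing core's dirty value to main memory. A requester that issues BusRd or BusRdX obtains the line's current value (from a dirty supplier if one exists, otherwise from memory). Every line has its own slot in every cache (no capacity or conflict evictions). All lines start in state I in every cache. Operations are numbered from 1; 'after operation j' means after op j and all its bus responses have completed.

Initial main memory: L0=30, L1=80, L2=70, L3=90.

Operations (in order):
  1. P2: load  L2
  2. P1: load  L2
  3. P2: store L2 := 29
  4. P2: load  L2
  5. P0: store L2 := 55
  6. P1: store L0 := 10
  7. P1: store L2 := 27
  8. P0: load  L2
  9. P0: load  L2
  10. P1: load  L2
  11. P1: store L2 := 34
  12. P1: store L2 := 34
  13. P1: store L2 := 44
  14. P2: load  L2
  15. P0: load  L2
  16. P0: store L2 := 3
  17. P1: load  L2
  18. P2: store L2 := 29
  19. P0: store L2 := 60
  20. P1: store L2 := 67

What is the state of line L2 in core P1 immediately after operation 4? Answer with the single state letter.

  op1 P2: load  L2 → I/I/E on L2; bus BusRd; mem=70
  op2 P1: load  L2 → I/S/S on L2; bus BusRd; mem=70
  op3 P2: store L2 := 29 → I/I/M on L2; bus BusUpgr; mem=70
  op4 P2: load  L2 → I/I/M on L2; bus (none); mem=70
  op5 P0: store L2 := 55 → M/I/I on L2; bus BusRdX Flush; mem=29
  op6 P1: store L0 := 10 → I/M/I on L0; bus BusRdX; mem=30
  op7 P1: store L2 := 27 → I/M/I on L2; bus BusRdX Flush; mem=55
  op8 P0: load  L2 → S/S/I on L2; bus BusRd Flush; mem=27
  op9 P0: load  L2 → S/S/I on L2; bus (none); mem=27
  op10 P1: load  L2 → S/S/I on L2; bus (none); mem=27
  op11 P1: store L2 := 34 → I/M/I on L2; bus BusUpgr; mem=27
  op12 P1: store L2 := 34 → I/M/I on L2; bus (none); mem=27
  op13 P1: store L2 := 44 → I/M/I on L2; bus (none); mem=27
  op14 P2: load  L2 → I/S/S on L2; bus BusRd Flush; mem=44
  op15 P0: load  L2 → S/S/S on L2; bus BusRd; mem=44
  op16 P0: store L2 := 3 → M/I/I on L2; bus BusUpgr; mem=44
  op17 P1: load  L2 → S/S/I on L2; bus BusRd Flush; mem=3
  op18 P2: store L2 := 29 → I/I/M on L2; bus BusRdX; mem=3
  op19 P0: store L2 := 60 → M/I/I on L2; bus BusRdX Flush; mem=29
  op20 P1: store L2 := 67 → I/M/I on L2; bus BusRdX Flush; mem=60

state = I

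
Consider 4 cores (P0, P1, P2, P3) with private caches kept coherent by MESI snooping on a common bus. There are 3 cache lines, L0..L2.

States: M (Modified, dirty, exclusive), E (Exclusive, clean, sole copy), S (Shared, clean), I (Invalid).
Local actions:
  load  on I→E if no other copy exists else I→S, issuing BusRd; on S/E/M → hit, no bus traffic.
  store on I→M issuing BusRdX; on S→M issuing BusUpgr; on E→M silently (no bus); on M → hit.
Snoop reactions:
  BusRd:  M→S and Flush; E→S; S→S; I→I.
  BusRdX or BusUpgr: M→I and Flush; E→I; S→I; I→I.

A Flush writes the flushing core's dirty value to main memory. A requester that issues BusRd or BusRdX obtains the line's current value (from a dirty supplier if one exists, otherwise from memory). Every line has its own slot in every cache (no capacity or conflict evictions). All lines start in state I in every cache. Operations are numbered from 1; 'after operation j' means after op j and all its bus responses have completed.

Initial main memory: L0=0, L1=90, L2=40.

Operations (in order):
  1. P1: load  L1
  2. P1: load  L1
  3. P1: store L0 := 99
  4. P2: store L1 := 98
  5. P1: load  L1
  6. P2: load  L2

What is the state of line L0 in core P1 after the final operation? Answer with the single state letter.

step 1: P1: load  L1  ⟶  IEII  (L1)  txn=BusRd  M[L1]=90
step 2: P1: load  L1  ⟶  IEII  (L1)  txn=∅  M[L1]=90
step 3: P1: store L0 := 99  ⟶  IMII  (L0)  txn=BusRdX  M[L0]=0
step 4: P2: store L1 := 98  ⟶  IIMI  (L1)  txn=BusRdX  M[L1]=90
step 5: P1: load  L1  ⟶  ISSI  (L1)  txn=BusRd+Flush  M[L1]=98
step 6: P2: load  L2  ⟶  IIEI  (L2)  txn=BusRd  M[L2]=40

state = M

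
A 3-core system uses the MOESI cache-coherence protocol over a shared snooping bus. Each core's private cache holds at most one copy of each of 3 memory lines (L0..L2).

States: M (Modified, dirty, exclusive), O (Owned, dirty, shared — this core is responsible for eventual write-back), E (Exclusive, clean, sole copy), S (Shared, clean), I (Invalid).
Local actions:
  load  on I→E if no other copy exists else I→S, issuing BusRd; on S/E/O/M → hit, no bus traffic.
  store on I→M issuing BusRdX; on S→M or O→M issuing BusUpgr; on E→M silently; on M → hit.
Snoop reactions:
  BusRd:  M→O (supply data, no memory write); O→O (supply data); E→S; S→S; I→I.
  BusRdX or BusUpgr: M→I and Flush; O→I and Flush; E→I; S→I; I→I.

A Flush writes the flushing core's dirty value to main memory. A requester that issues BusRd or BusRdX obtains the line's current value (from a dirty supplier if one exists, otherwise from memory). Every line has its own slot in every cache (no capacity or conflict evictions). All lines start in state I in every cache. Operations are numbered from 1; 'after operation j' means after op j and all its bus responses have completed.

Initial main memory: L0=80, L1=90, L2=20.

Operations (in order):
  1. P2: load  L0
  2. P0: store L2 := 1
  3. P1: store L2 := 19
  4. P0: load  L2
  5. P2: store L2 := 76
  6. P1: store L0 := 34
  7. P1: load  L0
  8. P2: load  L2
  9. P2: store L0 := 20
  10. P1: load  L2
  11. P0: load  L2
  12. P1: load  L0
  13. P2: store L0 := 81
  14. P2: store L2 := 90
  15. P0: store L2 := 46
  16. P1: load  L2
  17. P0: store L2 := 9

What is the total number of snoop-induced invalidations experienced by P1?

invalidations = 5

1. P2: load  L0  bus=[BusRd]  L0: P0=I P1=I P2=E  mem[L0]=80
2. P0: store L2 := 1  bus=[BusRdX]  L2: P0=M P1=I P2=I  mem[L2]=20
3. P1: store L2 := 19  bus=[BusRdX,Flush]  L2: P0=I P1=M P2=I  mem[L2]=1
4. P0: load  L2  bus=[BusRd]  L2: P0=S P1=O P2=I  mem[L2]=1
5. P2: store L2 := 76  bus=[BusRdX,Flush]  L2: P0=I P1=I P2=M  mem[L2]=19
6. P1: store L0 := 34  bus=[BusRdX]  L0: P0=I P1=M P2=I  mem[L0]=80
7. P1: load  L0  bus=[-]  L0: P0=I P1=M P2=I  mem[L0]=80
8. P2: load  L2  bus=[-]  L2: P0=I P1=I P2=M  mem[L2]=19
9. P2: store L0 := 20  bus=[BusRdX,Flush]  L0: P0=I P1=I P2=M  mem[L0]=34
10. P1: load  L2  bus=[BusRd]  L2: P0=I P1=S P2=O  mem[L2]=19
11. P0: load  L2  bus=[BusRd]  L2: P0=S P1=S P2=O  mem[L2]=19
12. P1: load  L0  bus=[BusRd]  L0: P0=I P1=S P2=O  mem[L0]=34
13. P2: store L0 := 81  bus=[BusUpgr]  L0: P0=I P1=I P2=M  mem[L0]=34
14. P2: store L2 := 90  bus=[BusUpgr]  L2: P0=I P1=I P2=M  mem[L2]=19
15. P0: store L2 := 46  bus=[BusRdX,Flush]  L2: P0=M P1=I P2=I  mem[L2]=90
16. P1: load  L2  bus=[BusRd]  L2: P0=O P1=S P2=I  mem[L2]=90
17. P0: store L2 := 9  bus=[BusUpgr]  L2: P0=M P1=I P2=I  mem[L2]=90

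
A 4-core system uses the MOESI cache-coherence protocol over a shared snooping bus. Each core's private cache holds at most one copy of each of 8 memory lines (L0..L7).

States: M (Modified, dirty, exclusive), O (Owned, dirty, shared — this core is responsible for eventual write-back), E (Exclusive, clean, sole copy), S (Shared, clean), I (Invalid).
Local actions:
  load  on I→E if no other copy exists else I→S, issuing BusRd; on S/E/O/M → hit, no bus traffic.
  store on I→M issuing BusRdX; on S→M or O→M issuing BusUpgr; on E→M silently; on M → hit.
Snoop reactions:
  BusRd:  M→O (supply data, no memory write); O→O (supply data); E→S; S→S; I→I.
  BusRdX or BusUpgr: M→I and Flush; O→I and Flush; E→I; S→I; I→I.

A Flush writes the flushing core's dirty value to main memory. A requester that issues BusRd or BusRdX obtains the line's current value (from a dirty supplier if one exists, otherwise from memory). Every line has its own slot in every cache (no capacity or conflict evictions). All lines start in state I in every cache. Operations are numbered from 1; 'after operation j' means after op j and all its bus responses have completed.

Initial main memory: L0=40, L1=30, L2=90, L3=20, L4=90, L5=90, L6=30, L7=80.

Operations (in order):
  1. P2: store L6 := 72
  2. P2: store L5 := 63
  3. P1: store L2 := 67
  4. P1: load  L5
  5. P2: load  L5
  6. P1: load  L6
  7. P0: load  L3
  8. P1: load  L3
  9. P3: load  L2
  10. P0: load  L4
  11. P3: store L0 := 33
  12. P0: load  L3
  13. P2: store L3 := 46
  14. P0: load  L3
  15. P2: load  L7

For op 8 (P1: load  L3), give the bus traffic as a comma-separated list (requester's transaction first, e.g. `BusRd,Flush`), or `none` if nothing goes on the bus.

bus = BusRd

1. P2: store L6 := 72  bus=[BusRdX]  L6: P0=I P1=I P2=M P3=I  mem[L6]=30
2. P2: store L5 := 63  bus=[BusRdX]  L5: P0=I P1=I P2=M P3=I  mem[L5]=90
3. P1: store L2 := 67  bus=[BusRdX]  L2: P0=I P1=M P2=I P3=I  mem[L2]=90
4. P1: load  L5  bus=[BusRd]  L5: P0=I P1=S P2=O P3=I  mem[L5]=90
5. P2: load  L5  bus=[-]  L5: P0=I P1=S P2=O P3=I  mem[L5]=90
6. P1: load  L6  bus=[BusRd]  L6: P0=I P1=S P2=O P3=I  mem[L6]=30
7. P0: load  L3  bus=[BusRd]  L3: P0=E P1=I P2=I P3=I  mem[L3]=20
8. P1: load  L3  bus=[BusRd]  L3: P0=S P1=S P2=I P3=I  mem[L3]=20
9. P3: load  L2  bus=[BusRd]  L2: P0=I P1=O P2=I P3=S  mem[L2]=90
10. P0: load  L4  bus=[BusRd]  L4: P0=E P1=I P2=I P3=I  mem[L4]=90
11. P3: store L0 := 33  bus=[BusRdX]  L0: P0=I P1=I P2=I P3=M  mem[L0]=40
12. P0: load  L3  bus=[-]  L3: P0=S P1=S P2=I P3=I  mem[L3]=20
13. P2: store L3 := 46  bus=[BusRdX]  L3: P0=I P1=I P2=M P3=I  mem[L3]=20
14. P0: load  L3  bus=[BusRd]  L3: P0=S P1=I P2=O P3=I  mem[L3]=20
15. P2: load  L7  bus=[BusRd]  L7: P0=I P1=I P2=E P3=I  mem[L7]=80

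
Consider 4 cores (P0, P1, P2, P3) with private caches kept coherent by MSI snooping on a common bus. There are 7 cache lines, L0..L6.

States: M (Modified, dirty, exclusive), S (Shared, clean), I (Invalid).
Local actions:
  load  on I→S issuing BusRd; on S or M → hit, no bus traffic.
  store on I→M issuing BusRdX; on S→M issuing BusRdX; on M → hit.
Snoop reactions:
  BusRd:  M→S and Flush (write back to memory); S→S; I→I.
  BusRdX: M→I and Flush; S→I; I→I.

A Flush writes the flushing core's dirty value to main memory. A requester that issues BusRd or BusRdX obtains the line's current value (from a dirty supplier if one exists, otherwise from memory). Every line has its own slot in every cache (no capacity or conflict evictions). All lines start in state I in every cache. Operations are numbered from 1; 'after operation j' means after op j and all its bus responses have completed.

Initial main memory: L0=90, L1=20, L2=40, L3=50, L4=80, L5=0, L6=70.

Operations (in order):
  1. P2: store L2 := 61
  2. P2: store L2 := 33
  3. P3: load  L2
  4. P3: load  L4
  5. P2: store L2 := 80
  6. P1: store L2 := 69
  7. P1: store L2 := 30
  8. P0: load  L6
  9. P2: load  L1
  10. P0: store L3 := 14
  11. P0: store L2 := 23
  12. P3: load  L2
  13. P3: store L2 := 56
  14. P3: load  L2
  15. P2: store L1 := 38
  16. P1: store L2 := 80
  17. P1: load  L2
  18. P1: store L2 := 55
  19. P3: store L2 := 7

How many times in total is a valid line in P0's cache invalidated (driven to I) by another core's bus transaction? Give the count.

invalidations = 1

step 1: P2: store L2 := 61  ⟶  IIMI  (L2)  txn=BusRdX  M[L2]=40
step 2: P2: store L2 := 33  ⟶  IIMI  (L2)  txn=∅  M[L2]=40
step 3: P3: load  L2  ⟶  IISS  (L2)  txn=BusRd+Flush  M[L2]=33
step 4: P3: load  L4  ⟶  IIIS  (L4)  txn=BusRd  M[L4]=80
step 5: P2: store L2 := 80  ⟶  IIMI  (L2)  txn=BusRdX  M[L2]=33
step 6: P1: store L2 := 69  ⟶  IMII  (L2)  txn=BusRdX+Flush  M[L2]=80
step 7: P1: store L2 := 30  ⟶  IMII  (L2)  txn=∅  M[L2]=80
step 8: P0: load  L6  ⟶  SIII  (L6)  txn=BusRd  M[L6]=70
step 9: P2: load  L1  ⟶  IISI  (L1)  txn=BusRd  M[L1]=20
step 10: P0: store L3 := 14  ⟶  MIII  (L3)  txn=BusRdX  M[L3]=50
step 11: P0: store L2 := 23  ⟶  MIII  (L2)  txn=BusRdX+Flush  M[L2]=30
step 12: P3: load  L2  ⟶  SIIS  (L2)  txn=BusRd+Flush  M[L2]=23
step 13: P3: store L2 := 56  ⟶  IIIM  (L2)  txn=BusRdX  M[L2]=23
step 14: P3: load  L2  ⟶  IIIM  (L2)  txn=∅  M[L2]=23
step 15: P2: store L1 := 38  ⟶  IIMI  (L1)  txn=BusRdX  M[L1]=20
step 16: P1: store L2 := 80  ⟶  IMII  (L2)  txn=BusRdX+Flush  M[L2]=56
step 17: P1: load  L2  ⟶  IMII  (L2)  txn=∅  M[L2]=56
step 18: P1: store L2 := 55  ⟶  IMII  (L2)  txn=∅  M[L2]=56
step 19: P3: store L2 := 7  ⟶  IIIM  (L2)  txn=BusRdX+Flush  M[L2]=55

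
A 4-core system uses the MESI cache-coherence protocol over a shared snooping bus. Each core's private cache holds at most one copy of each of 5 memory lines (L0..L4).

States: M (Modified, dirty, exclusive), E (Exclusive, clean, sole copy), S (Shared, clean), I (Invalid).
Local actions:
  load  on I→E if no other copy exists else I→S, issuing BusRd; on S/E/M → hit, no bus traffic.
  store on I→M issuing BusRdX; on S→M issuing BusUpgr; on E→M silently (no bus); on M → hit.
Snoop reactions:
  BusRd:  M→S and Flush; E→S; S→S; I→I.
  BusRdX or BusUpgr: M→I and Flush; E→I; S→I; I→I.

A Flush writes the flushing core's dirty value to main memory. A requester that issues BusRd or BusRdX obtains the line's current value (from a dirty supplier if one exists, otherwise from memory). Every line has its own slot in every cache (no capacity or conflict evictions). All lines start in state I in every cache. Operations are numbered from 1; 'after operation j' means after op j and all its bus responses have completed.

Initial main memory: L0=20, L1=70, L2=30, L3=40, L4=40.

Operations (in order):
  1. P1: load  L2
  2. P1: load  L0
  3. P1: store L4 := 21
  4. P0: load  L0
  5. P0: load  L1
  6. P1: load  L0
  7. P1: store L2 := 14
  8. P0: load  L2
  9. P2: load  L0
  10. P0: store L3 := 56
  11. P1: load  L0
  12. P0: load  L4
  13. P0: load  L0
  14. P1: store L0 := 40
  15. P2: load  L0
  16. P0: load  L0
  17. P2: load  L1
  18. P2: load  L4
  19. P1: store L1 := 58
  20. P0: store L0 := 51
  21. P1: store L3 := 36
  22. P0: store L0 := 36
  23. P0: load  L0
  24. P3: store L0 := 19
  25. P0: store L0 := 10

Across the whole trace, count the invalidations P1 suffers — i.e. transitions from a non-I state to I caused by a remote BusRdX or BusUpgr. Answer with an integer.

invalidations = 1

[1] P1: load  L2 | P0:I, P1:E(30), P2:I, P3:I | bus: BusRd
[2] P1: load  L0 | P0:I, P1:E(20), P2:I, P3:I | bus: BusRd
[3] P1: store L4 := 21 | P0:I, P1:M(21), P2:I, P3:I | bus: BusRdX
[4] P0: load  L0 | P0:S(20), P1:S(20), P2:I, P3:I | bus: BusRd
[5] P0: load  L1 | P0:E(70), P1:I, P2:I, P3:I | bus: BusRd
[6] P1: load  L0 | P0:S(20), P1:S(20), P2:I, P3:I | bus: none
[7] P1: store L2 := 14 | P0:I, P1:M(14), P2:I, P3:I | bus: none
[8] P0: load  L2 | P0:S(14), P1:S(14), P2:I, P3:I | bus: BusRd,Flush
[9] P2: load  L0 | P0:S(20), P1:S(20), P2:S(20), P3:I | bus: BusRd
[10] P0: store L3 := 56 | P0:M(56), P1:I, P2:I, P3:I | bus: BusRdX
[11] P1: load  L0 | P0:S(20), P1:S(20), P2:S(20), P3:I | bus: none
[12] P0: load  L4 | P0:S(21), P1:S(21), P2:I, P3:I | bus: BusRd,Flush
[13] P0: load  L0 | P0:S(20), P1:S(20), P2:S(20), P3:I | bus: none
[14] P1: store L0 := 40 | P0:I, P1:M(40), P2:I, P3:I | bus: BusUpgr
[15] P2: load  L0 | P0:I, P1:S(40), P2:S(40), P3:I | bus: BusRd,Flush
[16] P0: load  L0 | P0:S(40), P1:S(40), P2:S(40), P3:I | bus: BusRd
[17] P2: load  L1 | P0:S(70), P1:I, P2:S(70), P3:I | bus: BusRd
[18] P2: load  L4 | P0:S(21), P1:S(21), P2:S(21), P3:I | bus: BusRd
[19] P1: store L1 := 58 | P0:I, P1:M(58), P2:I, P3:I | bus: BusRdX
[20] P0: store L0 := 51 | P0:M(51), P1:I, P2:I, P3:I | bus: BusUpgr
[21] P1: store L3 := 36 | P0:I, P1:M(36), P2:I, P3:I | bus: BusRdX,Flush
[22] P0: store L0 := 36 | P0:M(36), P1:I, P2:I, P3:I | bus: none
[23] P0: load  L0 | P0:M(36), P1:I, P2:I, P3:I | bus: none
[24] P3: store L0 := 19 | P0:I, P1:I, P2:I, P3:M(19) | bus: BusRdX,Flush
[25] P0: store L0 := 10 | P0:M(10), P1:I, P2:I, P3:I | bus: BusRdX,Flush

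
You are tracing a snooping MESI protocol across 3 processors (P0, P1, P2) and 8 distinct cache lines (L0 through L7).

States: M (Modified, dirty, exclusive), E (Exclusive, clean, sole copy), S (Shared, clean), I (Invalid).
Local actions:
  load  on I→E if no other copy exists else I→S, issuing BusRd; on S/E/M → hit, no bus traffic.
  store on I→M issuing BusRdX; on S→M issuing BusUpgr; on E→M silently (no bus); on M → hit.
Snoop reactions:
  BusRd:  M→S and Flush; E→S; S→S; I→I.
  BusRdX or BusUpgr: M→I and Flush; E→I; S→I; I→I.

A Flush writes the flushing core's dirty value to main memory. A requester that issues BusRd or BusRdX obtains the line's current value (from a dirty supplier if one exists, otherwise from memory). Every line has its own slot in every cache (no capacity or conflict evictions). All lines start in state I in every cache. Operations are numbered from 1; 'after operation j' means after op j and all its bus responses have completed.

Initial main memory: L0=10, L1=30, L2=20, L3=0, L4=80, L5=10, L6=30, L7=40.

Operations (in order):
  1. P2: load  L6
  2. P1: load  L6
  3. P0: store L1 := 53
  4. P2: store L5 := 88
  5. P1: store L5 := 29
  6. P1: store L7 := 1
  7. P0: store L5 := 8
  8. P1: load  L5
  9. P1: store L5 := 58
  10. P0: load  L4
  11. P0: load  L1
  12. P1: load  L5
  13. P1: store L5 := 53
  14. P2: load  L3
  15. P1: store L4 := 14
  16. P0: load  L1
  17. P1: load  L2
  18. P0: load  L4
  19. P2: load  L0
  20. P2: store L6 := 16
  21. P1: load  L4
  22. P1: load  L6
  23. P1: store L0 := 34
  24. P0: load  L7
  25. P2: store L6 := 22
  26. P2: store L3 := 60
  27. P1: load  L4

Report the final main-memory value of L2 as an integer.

memory[L2] = 20

1. P2: load  L6  bus=[BusRd]  L6: P0=I P1=I P2=E  mem[L6]=30
2. P1: load  L6  bus=[BusRd]  L6: P0=I P1=S P2=S  mem[L6]=30
3. P0: store L1 := 53  bus=[BusRdX]  L1: P0=M P1=I P2=I  mem[L1]=30
4. P2: store L5 := 88  bus=[BusRdX]  L5: P0=I P1=I P2=M  mem[L5]=10
5. P1: store L5 := 29  bus=[BusRdX,Flush]  L5: P0=I P1=M P2=I  mem[L5]=88
6. P1: store L7 := 1  bus=[BusRdX]  L7: P0=I P1=M P2=I  mem[L7]=40
7. P0: store L5 := 8  bus=[BusRdX,Flush]  L5: P0=M P1=I P2=I  mem[L5]=29
8. P1: load  L5  bus=[BusRd,Flush]  L5: P0=S P1=S P2=I  mem[L5]=8
9. P1: store L5 := 58  bus=[BusUpgr]  L5: P0=I P1=M P2=I  mem[L5]=8
10. P0: load  L4  bus=[BusRd]  L4: P0=E P1=I P2=I  mem[L4]=80
11. P0: load  L1  bus=[-]  L1: P0=M P1=I P2=I  mem[L1]=30
12. P1: load  L5  bus=[-]  L5: P0=I P1=M P2=I  mem[L5]=8
13. P1: store L5 := 53  bus=[-]  L5: P0=I P1=M P2=I  mem[L5]=8
14. P2: load  L3  bus=[BusRd]  L3: P0=I P1=I P2=E  mem[L3]=0
15. P1: store L4 := 14  bus=[BusRdX]  L4: P0=I P1=M P2=I  mem[L4]=80
16. P0: load  L1  bus=[-]  L1: P0=M P1=I P2=I  mem[L1]=30
17. P1: load  L2  bus=[BusRd]  L2: P0=I P1=E P2=I  mem[L2]=20
18. P0: load  L4  bus=[BusRd,Flush]  L4: P0=S P1=S P2=I  mem[L4]=14
19. P2: load  L0  bus=[BusRd]  L0: P0=I P1=I P2=E  mem[L0]=10
20. P2: store L6 := 16  bus=[BusUpgr]  L6: P0=I P1=I P2=M  mem[L6]=30
21. P1: load  L4  bus=[-]  L4: P0=S P1=S P2=I  mem[L4]=14
22. P1: load  L6  bus=[BusRd,Flush]  L6: P0=I P1=S P2=S  mem[L6]=16
23. P1: store L0 := 34  bus=[BusRdX]  L0: P0=I P1=M P2=I  mem[L0]=10
24. P0: load  L7  bus=[BusRd,Flush]  L7: P0=S P1=S P2=I  mem[L7]=1
25. P2: store L6 := 22  bus=[BusUpgr]  L6: P0=I P1=I P2=M  mem[L6]=16
26. P2: store L3 := 60  bus=[-]  L3: P0=I P1=I P2=M  mem[L3]=0
27. P1: load  L4  bus=[-]  L4: P0=S P1=S P2=I  mem[L4]=14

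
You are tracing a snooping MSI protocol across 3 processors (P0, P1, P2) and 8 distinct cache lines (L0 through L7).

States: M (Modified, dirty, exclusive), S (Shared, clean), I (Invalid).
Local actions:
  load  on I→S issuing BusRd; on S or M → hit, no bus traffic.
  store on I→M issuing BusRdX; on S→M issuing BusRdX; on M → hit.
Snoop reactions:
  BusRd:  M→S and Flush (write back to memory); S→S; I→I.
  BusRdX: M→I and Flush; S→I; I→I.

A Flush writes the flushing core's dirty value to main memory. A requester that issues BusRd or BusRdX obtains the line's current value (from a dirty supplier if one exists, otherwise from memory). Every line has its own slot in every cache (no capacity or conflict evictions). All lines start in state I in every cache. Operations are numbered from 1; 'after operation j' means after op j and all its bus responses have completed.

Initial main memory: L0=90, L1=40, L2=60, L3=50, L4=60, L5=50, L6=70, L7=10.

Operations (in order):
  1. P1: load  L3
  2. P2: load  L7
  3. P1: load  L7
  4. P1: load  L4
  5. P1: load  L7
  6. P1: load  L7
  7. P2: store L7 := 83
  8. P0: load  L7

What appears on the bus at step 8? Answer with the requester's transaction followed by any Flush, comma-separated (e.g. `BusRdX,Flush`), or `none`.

1. P1: load  L3  bus=[BusRd]  L3: P0=I P1=S P2=I  mem[L3]=50
2. P2: load  L7  bus=[BusRd]  L7: P0=I P1=I P2=S  mem[L7]=10
3. P1: load  L7  bus=[BusRd]  L7: P0=I P1=S P2=S  mem[L7]=10
4. P1: load  L4  bus=[BusRd]  L4: P0=I P1=S P2=I  mem[L4]=60
5. P1: load  L7  bus=[-]  L7: P0=I P1=S P2=S  mem[L7]=10
6. P1: load  L7  bus=[-]  L7: P0=I P1=S P2=S  mem[L7]=10
7. P2: store L7 := 83  bus=[BusRdX]  L7: P0=I P1=I P2=M  mem[L7]=10
8. P0: load  L7  bus=[BusRd,Flush]  L7: P0=S P1=I P2=S  mem[L7]=83

bus = BusRd,Flush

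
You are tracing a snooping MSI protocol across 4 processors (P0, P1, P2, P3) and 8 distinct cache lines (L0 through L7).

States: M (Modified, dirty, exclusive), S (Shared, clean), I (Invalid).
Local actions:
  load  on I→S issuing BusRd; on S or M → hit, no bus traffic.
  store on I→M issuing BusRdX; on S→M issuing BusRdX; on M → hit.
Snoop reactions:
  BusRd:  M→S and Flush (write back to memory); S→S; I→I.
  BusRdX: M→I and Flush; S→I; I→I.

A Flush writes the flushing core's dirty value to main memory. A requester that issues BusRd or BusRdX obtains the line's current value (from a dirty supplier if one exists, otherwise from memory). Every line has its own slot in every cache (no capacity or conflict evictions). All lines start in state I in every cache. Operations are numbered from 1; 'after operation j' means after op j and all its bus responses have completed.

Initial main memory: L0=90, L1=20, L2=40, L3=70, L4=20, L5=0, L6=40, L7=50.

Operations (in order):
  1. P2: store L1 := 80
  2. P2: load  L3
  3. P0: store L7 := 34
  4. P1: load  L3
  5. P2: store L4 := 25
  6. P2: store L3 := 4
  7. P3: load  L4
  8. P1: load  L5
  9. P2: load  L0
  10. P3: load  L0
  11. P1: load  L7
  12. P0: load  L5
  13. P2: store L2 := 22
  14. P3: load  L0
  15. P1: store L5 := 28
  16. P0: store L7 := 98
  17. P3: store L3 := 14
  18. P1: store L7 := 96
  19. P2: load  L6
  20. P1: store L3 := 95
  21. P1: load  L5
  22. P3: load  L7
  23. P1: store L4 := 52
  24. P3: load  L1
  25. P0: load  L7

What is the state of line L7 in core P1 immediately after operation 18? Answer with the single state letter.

state = M

  op1 P2: store L1 := 80 → I/I/M/I on L1; bus BusRdX; mem=20
  op2 P2: load  L3 → I/I/S/I on L3; bus BusRd; mem=70
  op3 P0: store L7 := 34 → M/I/I/I on L7; bus BusRdX; mem=50
  op4 P1: load  L3 → I/S/S/I on L3; bus BusRd; mem=70
  op5 P2: store L4 := 25 → I/I/M/I on L4; bus BusRdX; mem=20
  op6 P2: store L3 := 4 → I/I/M/I on L3; bus BusRdX; mem=70
  op7 P3: load  L4 → I/I/S/S on L4; bus BusRd Flush; mem=25
  op8 P1: load  L5 → I/S/I/I on L5; bus BusRd; mem=0
  op9 P2: load  L0 → I/I/S/I on L0; bus BusRd; mem=90
  op10 P3: load  L0 → I/I/S/S on L0; bus BusRd; mem=90
  op11 P1: load  L7 → S/S/I/I on L7; bus BusRd Flush; mem=34
  op12 P0: load  L5 → S/S/I/I on L5; bus BusRd; mem=0
  op13 P2: store L2 := 22 → I/I/M/I on L2; bus BusRdX; mem=40
  op14 P3: load  L0 → I/I/S/S on L0; bus (none); mem=90
  op15 P1: store L5 := 28 → I/M/I/I on L5; bus BusRdX; mem=0
  op16 P0: store L7 := 98 → M/I/I/I on L7; bus BusRdX; mem=34
  op17 P3: store L3 := 14 → I/I/I/M on L3; bus BusRdX Flush; mem=4
  op18 P1: store L7 := 96 → I/M/I/I on L7; bus BusRdX Flush; mem=98
  op19 P2: load  L6 → I/I/S/I on L6; bus BusRd; mem=40
  op20 P1: store L3 := 95 → I/M/I/I on L3; bus BusRdX Flush; mem=14
  op21 P1: load  L5 → I/M/I/I on L5; bus (none); mem=0
  op22 P3: load  L7 → I/S/I/S on L7; bus BusRd Flush; mem=96
  op23 P1: store L4 := 52 → I/M/I/I on L4; bus BusRdX; mem=25
  op24 P3: load  L1 → I/I/S/S on L1; bus BusRd Flush; mem=80
  op25 P0: load  L7 → S/S/I/S on L7; bus BusRd; mem=96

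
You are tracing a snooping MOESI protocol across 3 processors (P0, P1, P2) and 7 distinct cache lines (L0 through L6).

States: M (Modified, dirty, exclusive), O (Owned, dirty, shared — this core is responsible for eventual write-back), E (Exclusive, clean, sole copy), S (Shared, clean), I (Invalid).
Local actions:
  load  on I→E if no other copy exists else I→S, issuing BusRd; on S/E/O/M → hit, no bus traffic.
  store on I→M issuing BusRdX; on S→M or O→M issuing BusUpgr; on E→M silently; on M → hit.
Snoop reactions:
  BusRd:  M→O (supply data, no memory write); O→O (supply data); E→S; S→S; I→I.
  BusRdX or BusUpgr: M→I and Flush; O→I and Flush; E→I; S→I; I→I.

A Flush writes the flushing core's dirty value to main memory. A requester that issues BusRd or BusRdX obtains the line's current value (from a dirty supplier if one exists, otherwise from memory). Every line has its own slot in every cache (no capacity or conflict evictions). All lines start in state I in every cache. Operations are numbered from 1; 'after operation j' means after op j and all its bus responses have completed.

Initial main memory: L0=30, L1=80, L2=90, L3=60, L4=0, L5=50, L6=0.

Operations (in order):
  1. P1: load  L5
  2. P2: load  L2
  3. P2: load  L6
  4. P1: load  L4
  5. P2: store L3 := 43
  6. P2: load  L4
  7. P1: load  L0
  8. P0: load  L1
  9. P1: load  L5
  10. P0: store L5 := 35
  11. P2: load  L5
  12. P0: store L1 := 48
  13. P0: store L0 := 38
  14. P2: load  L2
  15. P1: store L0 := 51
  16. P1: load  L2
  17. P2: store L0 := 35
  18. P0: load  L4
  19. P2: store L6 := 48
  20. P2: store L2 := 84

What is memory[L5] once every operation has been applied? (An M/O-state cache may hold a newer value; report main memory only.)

memory[L5] = 50

step 1: P1: load  L5  ⟶  IEI  (L5)  txn=BusRd  M[L5]=50
step 2: P2: load  L2  ⟶  IIE  (L2)  txn=BusRd  M[L2]=90
step 3: P2: load  L6  ⟶  IIE  (L6)  txn=BusRd  M[L6]=0
step 4: P1: load  L4  ⟶  IEI  (L4)  txn=BusRd  M[L4]=0
step 5: P2: store L3 := 43  ⟶  IIM  (L3)  txn=BusRdX  M[L3]=60
step 6: P2: load  L4  ⟶  ISS  (L4)  txn=BusRd  M[L4]=0
step 7: P1: load  L0  ⟶  IEI  (L0)  txn=BusRd  M[L0]=30
step 8: P0: load  L1  ⟶  EII  (L1)  txn=BusRd  M[L1]=80
step 9: P1: load  L5  ⟶  IEI  (L5)  txn=∅  M[L5]=50
step 10: P0: store L5 := 35  ⟶  MII  (L5)  txn=BusRdX  M[L5]=50
step 11: P2: load  L5  ⟶  OIS  (L5)  txn=BusRd  M[L5]=50
step 12: P0: store L1 := 48  ⟶  MII  (L1)  txn=∅  M[L1]=80
step 13: P0: store L0 := 38  ⟶  MII  (L0)  txn=BusRdX  M[L0]=30
step 14: P2: load  L2  ⟶  IIE  (L2)  txn=∅  M[L2]=90
step 15: P1: store L0 := 51  ⟶  IMI  (L0)  txn=BusRdX+Flush  M[L0]=38
step 16: P1: load  L2  ⟶  ISS  (L2)  txn=BusRd  M[L2]=90
step 17: P2: store L0 := 35  ⟶  IIM  (L0)  txn=BusRdX+Flush  M[L0]=51
step 18: P0: load  L4  ⟶  SSS  (L4)  txn=BusRd  M[L4]=0
step 19: P2: store L6 := 48  ⟶  IIM  (L6)  txn=∅  M[L6]=0
step 20: P2: store L2 := 84  ⟶  IIM  (L2)  txn=BusUpgr  M[L2]=90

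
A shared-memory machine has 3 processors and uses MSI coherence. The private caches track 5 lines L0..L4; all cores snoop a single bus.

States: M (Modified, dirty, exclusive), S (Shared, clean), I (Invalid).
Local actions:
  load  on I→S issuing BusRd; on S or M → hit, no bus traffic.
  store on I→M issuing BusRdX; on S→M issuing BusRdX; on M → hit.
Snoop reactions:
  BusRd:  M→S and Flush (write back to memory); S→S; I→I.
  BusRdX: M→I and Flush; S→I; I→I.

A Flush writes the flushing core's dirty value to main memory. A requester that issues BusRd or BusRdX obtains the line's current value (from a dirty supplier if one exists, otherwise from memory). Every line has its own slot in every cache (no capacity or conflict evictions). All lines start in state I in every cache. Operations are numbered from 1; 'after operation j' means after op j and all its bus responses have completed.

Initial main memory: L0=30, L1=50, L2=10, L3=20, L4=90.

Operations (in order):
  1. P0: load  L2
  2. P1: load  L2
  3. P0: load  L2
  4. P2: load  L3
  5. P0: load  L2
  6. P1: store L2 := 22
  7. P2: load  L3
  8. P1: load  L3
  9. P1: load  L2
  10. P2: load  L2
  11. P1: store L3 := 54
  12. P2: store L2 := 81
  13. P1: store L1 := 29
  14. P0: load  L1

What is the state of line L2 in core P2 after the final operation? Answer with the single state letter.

state = M

[1] P0: load  L2 | P0:S(10), P1:I, P2:I | bus: BusRd
[2] P1: load  L2 | P0:S(10), P1:S(10), P2:I | bus: BusRd
[3] P0: load  L2 | P0:S(10), P1:S(10), P2:I | bus: none
[4] P2: load  L3 | P0:I, P1:I, P2:S(20) | bus: BusRd
[5] P0: load  L2 | P0:S(10), P1:S(10), P2:I | bus: none
[6] P1: store L2 := 22 | P0:I, P1:M(22), P2:I | bus: BusRdX
[7] P2: load  L3 | P0:I, P1:I, P2:S(20) | bus: none
[8] P1: load  L3 | P0:I, P1:S(20), P2:S(20) | bus: BusRd
[9] P1: load  L2 | P0:I, P1:M(22), P2:I | bus: none
[10] P2: load  L2 | P0:I, P1:S(22), P2:S(22) | bus: BusRd,Flush
[11] P1: store L3 := 54 | P0:I, P1:M(54), P2:I | bus: BusRdX
[12] P2: store L2 := 81 | P0:I, P1:I, P2:M(81) | bus: BusRdX
[13] P1: store L1 := 29 | P0:I, P1:M(29), P2:I | bus: BusRdX
[14] P0: load  L1 | P0:S(29), P1:S(29), P2:I | bus: BusRd,Flush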